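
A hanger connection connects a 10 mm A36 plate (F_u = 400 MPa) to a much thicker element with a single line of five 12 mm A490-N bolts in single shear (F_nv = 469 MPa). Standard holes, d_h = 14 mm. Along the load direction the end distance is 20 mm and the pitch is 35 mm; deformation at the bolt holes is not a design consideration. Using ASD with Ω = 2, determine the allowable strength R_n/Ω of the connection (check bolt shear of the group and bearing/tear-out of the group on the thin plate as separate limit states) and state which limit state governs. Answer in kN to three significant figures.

Bolt shear: A_b = π·12²/4 = 113.1 mm²; R_n = 469 × 113.1 × 5 × 1 / 1000 = 265.2 kN → 265.2 / 2 = 133 kN.
Bearing (1.5 l_c t F_u ≤ 3.0 d t F_u): upper limit = 3.0·12·10·400 / 1000 = 144 kN.
  Edge l_c = 20 − 14/2 = 13 → r_n = 78 kN; interior l_c = 35 − 14 = 21 → r_n = 126 kN.
  R_n,bearing = 1·78 + 4·126 = 582 kN → 582 / 2 = 291 kN.
Bolt shear governs: 133 kN.

133 kN (bolt shear governs)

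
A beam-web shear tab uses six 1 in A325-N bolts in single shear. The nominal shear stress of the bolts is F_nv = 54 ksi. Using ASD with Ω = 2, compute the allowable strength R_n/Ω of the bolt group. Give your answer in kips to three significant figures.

127 kips

A_b = π × 1² / 4 = 0.7854 in².
R_n = F_nv · A_b · n · n_s = 54 × 0.7854 × 6 × 1 = 254.5 kips.
Allowable strength R_n/Ω = 254.5 / 2 = 127 kips.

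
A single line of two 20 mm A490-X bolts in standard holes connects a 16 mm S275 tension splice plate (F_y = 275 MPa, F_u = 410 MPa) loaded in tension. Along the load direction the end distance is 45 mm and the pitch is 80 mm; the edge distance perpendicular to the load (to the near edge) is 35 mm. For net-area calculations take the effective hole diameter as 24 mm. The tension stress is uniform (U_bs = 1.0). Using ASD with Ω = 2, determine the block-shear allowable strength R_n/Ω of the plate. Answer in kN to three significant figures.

Shear plane L_v = 45 + 1·80 = 125 mm; A_gv = 125 × 16 = 2000 mm².
A_nv = (125 − 1.5·24) × 16 = 1424 mm².
A_nt = (35 − 0.5·24) × 16 = 368 mm².
0.6 F_u A_nv = 350.3 kN; 0.6 F_y A_gv = 330 kN → shear yielding governs the shear term.
R_n = 330 + 1.0 × 410 × 368 / 1000 = 480.9 kN.
Allowable strength R_n/Ω = 480.9 / 2 = 240 kN.

240 kN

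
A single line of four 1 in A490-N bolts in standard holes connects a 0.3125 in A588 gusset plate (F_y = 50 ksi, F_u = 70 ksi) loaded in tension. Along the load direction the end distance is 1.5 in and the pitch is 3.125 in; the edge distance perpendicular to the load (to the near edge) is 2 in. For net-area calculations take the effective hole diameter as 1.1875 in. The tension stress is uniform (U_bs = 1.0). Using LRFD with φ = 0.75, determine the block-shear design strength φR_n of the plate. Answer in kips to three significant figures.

Shear plane L_v = 1.5 + 3·3.125 = 10.88 in; A_gv = 10.88 × 0.3125 = 3.398 in².
A_nv = (10.88 − 3.5·1.1875) × 0.3125 = 2.1 in².
A_nt = (2 − 0.5·1.1875) × 0.3125 = 0.4395 in².
0.6 F_u A_nv = 88.18 kips; 0.6 F_y A_gv = 102 kips → shear rupture governs the shear term.
R_n = 88.18 + 1.0 × 70 × 0.4395 = 118.9 kips.
Design strength φR_n = 0.75 × 118.9 = 89.2 kips.

89.2 kips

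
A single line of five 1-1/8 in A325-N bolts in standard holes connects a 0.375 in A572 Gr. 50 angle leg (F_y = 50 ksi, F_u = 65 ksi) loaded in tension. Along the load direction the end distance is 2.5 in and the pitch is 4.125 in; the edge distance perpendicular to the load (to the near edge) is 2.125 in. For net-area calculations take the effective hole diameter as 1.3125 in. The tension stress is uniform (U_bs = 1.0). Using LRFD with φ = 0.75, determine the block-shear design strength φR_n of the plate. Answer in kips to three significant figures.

170 kips

Shear plane L_v = 2.5 + 4·4.125 = 19 in; A_gv = 19 × 0.375 = 7.125 in².
A_nv = (19 − 4.5·1.3125) × 0.375 = 4.91 in².
A_nt = (2.125 − 0.5·1.3125) × 0.375 = 0.5508 in².
0.6 F_u A_nv = 191.5 kips; 0.6 F_y A_gv = 213.8 kips → shear rupture governs the shear term.
R_n = 191.5 + 1.0 × 65 × 0.5508 = 227.3 kips.
Design strength φR_n = 0.75 × 227.3 = 170 kips.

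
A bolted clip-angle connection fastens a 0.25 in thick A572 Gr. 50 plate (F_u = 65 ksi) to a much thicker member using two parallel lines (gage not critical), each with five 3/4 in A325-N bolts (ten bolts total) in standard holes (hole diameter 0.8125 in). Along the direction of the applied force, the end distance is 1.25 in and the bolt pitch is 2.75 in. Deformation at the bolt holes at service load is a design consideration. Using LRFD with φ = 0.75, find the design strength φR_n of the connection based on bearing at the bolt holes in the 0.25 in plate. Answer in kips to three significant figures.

Per bolt r_n = 1.2 l_c t F_u ≤ 2.4 d t F_u; upper limit = 2.4 × 0.75 × 0.25 × 65 = 29.25 kips.
Edge bolt: l_c = 1.25 − 0.8125/2 = 0.8438 in → 1.2 × 0.8438 × 0.25 × 65 = 16.45 → r_n = 16.45 kips.
Interior bolts: l_c = 2.75 − 0.8125 = 1.938 in → 1.2 × 1.938 × 0.25 × 65 = 37.78 → r_n = 29.25 kips.
R_n = 2 × 16.45 + 8 × 29.25 = 266.9 kips.
Design strength φR_n = 0.75 × 266.9 = 200 kips.

200 kips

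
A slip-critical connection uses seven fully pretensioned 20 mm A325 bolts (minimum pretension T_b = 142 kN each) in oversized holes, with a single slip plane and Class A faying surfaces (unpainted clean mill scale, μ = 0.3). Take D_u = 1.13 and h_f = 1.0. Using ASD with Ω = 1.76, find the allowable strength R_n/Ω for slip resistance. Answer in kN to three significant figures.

191 kN

R_n = μ · D_u · h_f · T_b · n_s · n_b = 0.3 × 1.13 × 1.0 × 142 × 1 × 7 = 337 kN.
Allowable strength R_n/Ω = 337 / 1.76 = 191 kN.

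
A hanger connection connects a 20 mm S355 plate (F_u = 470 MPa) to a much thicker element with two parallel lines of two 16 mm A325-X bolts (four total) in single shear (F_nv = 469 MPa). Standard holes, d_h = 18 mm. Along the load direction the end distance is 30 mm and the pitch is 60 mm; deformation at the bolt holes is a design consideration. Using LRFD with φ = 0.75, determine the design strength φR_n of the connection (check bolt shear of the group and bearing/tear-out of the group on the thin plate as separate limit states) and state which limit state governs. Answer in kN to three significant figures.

283 kN (bolt shear governs)

Bolt shear: A_b = π·16²/4 = 201.1 mm²; R_n = 469 × 201.1 × 4 × 1 / 1000 = 377.2 kN → 0.75 × 377.2 = 283 kN.
Bearing (1.2 l_c t F_u ≤ 2.4 d t F_u): upper limit = 2.4·16·20·470 / 1000 = 361 kN.
  Edge l_c = 30 − 18/2 = 21 → r_n = 236.9 kN; interior l_c = 60 − 18 = 42 → r_n = 361 kN.
  R_n,bearing = 2·236.9 + 2·361 = 1196 kN → 0.75 × 1196 = 897 kN.
Bolt shear governs: 283 kN.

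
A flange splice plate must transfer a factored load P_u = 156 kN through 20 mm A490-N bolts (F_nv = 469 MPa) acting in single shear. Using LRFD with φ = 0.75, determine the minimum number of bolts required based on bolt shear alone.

2 bolts

A_b = π·20²/4 = 314.2 mm².
Per-bolt design strength φR_n = 0.75 × 469 × 314.2 × 1 / 1000 = 110.5 kN.
n ≥ 156 / 110.5 = 1.412 → use 2 bolts.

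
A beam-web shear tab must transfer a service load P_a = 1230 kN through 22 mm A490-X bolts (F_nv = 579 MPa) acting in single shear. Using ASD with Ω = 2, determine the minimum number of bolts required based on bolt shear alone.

12 bolts

A_b = π·22²/4 = 380.1 mm².
Per-bolt allowable strength R_n/Ω = 579 × 380.1 × 1 / 1000 / 2 = 110 kN.
n ≥ 1230 / 110 = 11.18 → use 12 bolts.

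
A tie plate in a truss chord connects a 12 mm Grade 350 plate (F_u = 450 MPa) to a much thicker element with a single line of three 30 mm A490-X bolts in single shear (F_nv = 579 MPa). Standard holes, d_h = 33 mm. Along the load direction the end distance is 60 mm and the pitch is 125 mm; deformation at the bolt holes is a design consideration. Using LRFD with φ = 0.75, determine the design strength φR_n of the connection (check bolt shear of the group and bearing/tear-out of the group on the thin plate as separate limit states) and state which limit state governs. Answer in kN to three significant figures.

795 kN (bearing governs)

Bolt shear: A_b = π·30²/4 = 706.9 mm²; R_n = 579 × 706.9 × 3 × 1 / 1000 = 1228 kN → 0.75 × 1228 = 921 kN.
Bearing (1.2 l_c t F_u ≤ 2.4 d t F_u): upper limit = 2.4·30·12·450 / 1000 = 388.8 kN.
  Edge l_c = 60 − 33/2 = 43.5 → r_n = 281.9 kN; interior l_c = 125 − 33 = 92 → r_n = 388.8 kN.
  R_n,bearing = 1·281.9 + 2·388.8 = 1059 kN → 0.75 × 1059 = 795 kN.
Bearing governs: 795 kN.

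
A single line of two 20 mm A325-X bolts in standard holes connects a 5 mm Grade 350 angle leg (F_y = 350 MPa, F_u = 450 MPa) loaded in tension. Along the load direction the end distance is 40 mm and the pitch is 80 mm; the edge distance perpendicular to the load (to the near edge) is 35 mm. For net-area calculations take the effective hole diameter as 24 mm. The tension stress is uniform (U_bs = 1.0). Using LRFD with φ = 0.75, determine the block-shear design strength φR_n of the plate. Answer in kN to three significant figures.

Shear plane L_v = 40 + 1·80 = 120 mm; A_gv = 120 × 5 = 600 mm².
A_nv = (120 − 1.5·24) × 5 = 420 mm².
A_nt = (35 − 0.5·24) × 5 = 115 mm².
0.6 F_u A_nv = 113.4 kN; 0.6 F_y A_gv = 126 kN → shear rupture governs the shear term.
R_n = 113.4 + 1.0 × 450 × 115 / 1000 = 165.2 kN.
Design strength φR_n = 0.75 × 165.2 = 124 kN.

124 kN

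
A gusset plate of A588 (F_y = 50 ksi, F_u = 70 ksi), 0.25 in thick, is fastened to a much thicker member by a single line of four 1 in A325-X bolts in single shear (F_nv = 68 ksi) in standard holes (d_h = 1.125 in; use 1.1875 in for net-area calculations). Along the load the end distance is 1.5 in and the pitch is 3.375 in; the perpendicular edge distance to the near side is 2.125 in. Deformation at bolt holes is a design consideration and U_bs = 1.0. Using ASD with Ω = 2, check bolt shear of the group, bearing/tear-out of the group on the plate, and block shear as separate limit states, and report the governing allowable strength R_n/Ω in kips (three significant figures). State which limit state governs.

52.6 kips (block shear governs)

Bolt shear: A_b = π·1²/4 = 0.7854 in²; R_n = 68 × 0.7854 × 4 × 1 = 213.6 kips → 213.6 / 2 = 107 kips.
Bearing: edge l_c = 0.9375, r_n = 19.69 kips; interior l_c = 2.25, r_n = 42 kips; R_n = 19.69 + 3·42 = 145.7 kips → 72.8 kips.
Block shear: A_gv = 2.906, A_nv = 1.867, A_nt = 0.3828 in²; R_n = min(0.6F_uA_nv, 0.6F_yA_gv) + U_bs·F_u·A_nt = 105.2 kips → 52.6 kips.
Block shear governs: 52.6 kips.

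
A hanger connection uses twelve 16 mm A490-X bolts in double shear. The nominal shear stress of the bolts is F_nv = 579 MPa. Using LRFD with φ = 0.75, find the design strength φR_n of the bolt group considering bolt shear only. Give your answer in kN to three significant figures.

A_b = π × 16² / 4 = 201.1 mm².
R_n = F_nv · A_b · n · n_s = 579 × 201.1 × 12 × 2 / 1000 = 2794 kN.
Design strength φR_n = 0.75 × 2794 = 2100 kN.

2100 kN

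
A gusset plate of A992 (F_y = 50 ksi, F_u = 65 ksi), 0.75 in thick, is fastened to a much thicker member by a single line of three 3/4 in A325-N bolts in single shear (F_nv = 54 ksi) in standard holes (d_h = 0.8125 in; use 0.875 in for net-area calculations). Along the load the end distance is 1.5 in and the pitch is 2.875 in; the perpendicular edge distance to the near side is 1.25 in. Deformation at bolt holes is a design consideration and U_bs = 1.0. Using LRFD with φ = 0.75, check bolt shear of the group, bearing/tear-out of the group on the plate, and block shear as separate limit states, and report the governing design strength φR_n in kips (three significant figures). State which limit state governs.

Bolt shear: A_b = π·0.75²/4 = 0.4418 in²; R_n = 54 × 0.4418 × 3 × 1 = 71.57 kips → 0.75 × 71.57 = 53.7 kips.
Bearing: edge l_c = 1.094, r_n = 63.98 kips; interior l_c = 2.062, r_n = 87.75 kips; R_n = 63.98 + 2·87.75 = 239.5 kips → 180 kips.
Block shear: A_gv = 5.438, A_nv = 3.797, A_nt = 0.6094 in²; R_n = min(0.6F_uA_nv, 0.6F_yA_gv) + U_bs·F_u·A_nt = 187.7 kips → 141 kips.
Bolt shear governs: 53.7 kips.

53.7 kips (bolt shear governs)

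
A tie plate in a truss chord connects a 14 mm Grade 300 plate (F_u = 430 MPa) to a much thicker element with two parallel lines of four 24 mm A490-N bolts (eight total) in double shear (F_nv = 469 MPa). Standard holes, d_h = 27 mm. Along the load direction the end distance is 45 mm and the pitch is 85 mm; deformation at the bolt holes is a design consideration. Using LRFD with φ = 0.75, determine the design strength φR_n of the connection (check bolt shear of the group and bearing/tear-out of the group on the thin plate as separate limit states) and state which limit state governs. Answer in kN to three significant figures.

1900 kN (bearing governs)

Bolt shear: A_b = π·24²/4 = 452.4 mm²; R_n = 469 × 452.4 × 8 × 2 / 1000 = 3395 kN → 0.75 × 3395 = 2550 kN.
Bearing (1.2 l_c t F_u ≤ 2.4 d t F_u): upper limit = 2.4·24·14·430 / 1000 = 346.8 kN.
  Edge l_c = 45 − 27/2 = 31.5 → r_n = 227.6 kN; interior l_c = 85 − 27 = 58 → r_n = 346.8 kN.
  R_n,bearing = 2·227.6 + 6·346.8 = 2536 kN → 0.75 × 2536 = 1900 kN.
Bearing governs: 1900 kN.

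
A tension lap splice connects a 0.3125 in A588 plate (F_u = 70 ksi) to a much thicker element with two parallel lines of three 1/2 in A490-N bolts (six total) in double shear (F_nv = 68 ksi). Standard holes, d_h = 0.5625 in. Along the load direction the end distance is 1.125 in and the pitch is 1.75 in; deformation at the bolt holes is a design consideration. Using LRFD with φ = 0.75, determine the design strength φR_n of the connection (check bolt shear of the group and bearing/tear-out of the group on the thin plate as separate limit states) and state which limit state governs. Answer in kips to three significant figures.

112 kips (bearing governs)

Bolt shear: A_b = π·0.5²/4 = 0.1963 in²; R_n = 68 × 0.1963 × 6 × 2 = 160.2 kips → 0.75 × 160.2 = 120 kips.
Bearing (1.2 l_c t F_u ≤ 2.4 d t F_u): upper limit = 2.4·0.5·0.3125·70 = 26.25 kips.
  Edge l_c = 1.125 − 0.5625/2 = 0.8438 → r_n = 22.15 kips; interior l_c = 1.75 − 0.5625 = 1.188 → r_n = 26.25 kips.
  R_n,bearing = 2·22.15 + 4·26.25 = 149.3 kips → 0.75 × 149.3 = 112 kips.
Bearing governs: 112 kips.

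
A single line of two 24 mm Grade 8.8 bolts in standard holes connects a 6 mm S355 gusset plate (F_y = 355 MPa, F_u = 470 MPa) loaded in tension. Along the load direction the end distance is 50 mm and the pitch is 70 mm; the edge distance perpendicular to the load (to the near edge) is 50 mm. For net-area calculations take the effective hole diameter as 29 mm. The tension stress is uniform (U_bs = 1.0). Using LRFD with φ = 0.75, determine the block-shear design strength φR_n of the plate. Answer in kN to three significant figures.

Shear plane L_v = 50 + 1·70 = 120 mm; A_gv = 120 × 6 = 720 mm².
A_nv = (120 − 1.5·29) × 6 = 459 mm².
A_nt = (50 − 0.5·29) × 6 = 213 mm².
0.6 F_u A_nv = 129.4 kN; 0.6 F_y A_gv = 153.4 kN → shear rupture governs the shear term.
R_n = 129.4 + 1.0 × 470 × 213 / 1000 = 229.5 kN.
Design strength φR_n = 0.75 × 229.5 = 172 kN.

172 kN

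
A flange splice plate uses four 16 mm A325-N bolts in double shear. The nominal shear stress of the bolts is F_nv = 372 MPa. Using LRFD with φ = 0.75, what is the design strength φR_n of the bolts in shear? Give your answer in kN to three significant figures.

449 kN

A_b = π × 16² / 4 = 201.1 mm².
R_n = F_nv · A_b · n · n_s = 372 × 201.1 × 4 × 2 / 1000 = 598.4 kN.
Design strength φR_n = 0.75 × 598.4 = 449 kN.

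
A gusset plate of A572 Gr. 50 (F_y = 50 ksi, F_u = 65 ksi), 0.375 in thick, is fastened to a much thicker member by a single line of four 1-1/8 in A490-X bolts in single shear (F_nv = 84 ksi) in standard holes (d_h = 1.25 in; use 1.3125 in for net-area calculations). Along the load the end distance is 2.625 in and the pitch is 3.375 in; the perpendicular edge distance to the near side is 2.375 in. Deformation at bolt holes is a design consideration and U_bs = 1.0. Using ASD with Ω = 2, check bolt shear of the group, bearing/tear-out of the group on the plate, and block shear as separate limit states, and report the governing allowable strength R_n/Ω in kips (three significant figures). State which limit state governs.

Bolt shear: A_b = π·1.125²/4 = 0.994 in²; R_n = 84 × 0.994 × 4 × 1 = 334 kips → 334 / 2 = 167 kips.
Bearing: edge l_c = 2, r_n = 58.5 kips; interior l_c = 2.125, r_n = 62.16 kips; R_n = 58.5 + 3·62.16 = 245 kips → 122 kips.
Block shear: A_gv = 4.781, A_nv = 3.059, A_nt = 0.6445 in²; R_n = min(0.6F_uA_nv, 0.6F_yA_gv) + U_bs·F_u·A_nt = 161.2 kips → 80.6 kips.
Block shear governs: 80.6 kips.

80.6 kips (block shear governs)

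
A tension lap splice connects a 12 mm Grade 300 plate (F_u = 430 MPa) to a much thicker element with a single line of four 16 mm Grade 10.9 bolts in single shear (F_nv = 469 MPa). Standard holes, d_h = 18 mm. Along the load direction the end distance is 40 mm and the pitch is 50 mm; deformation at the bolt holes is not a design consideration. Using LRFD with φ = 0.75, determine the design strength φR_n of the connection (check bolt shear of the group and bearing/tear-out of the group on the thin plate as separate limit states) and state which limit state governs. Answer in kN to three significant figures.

283 kN (bolt shear governs)

Bolt shear: A_b = π·16²/4 = 201.1 mm²; R_n = 469 × 201.1 × 4 × 1 / 1000 = 377.2 kN → 0.75 × 377.2 = 283 kN.
Bearing (1.5 l_c t F_u ≤ 3.0 d t F_u): upper limit = 3.0·16·12·430 / 1000 = 247.7 kN.
  Edge l_c = 40 − 18/2 = 31 → r_n = 239.9 kN; interior l_c = 50 − 18 = 32 → r_n = 247.7 kN.
  R_n,bearing = 1·239.9 + 3·247.7 = 983 kN → 0.75 × 983 = 737 kN.
Bolt shear governs: 283 kN.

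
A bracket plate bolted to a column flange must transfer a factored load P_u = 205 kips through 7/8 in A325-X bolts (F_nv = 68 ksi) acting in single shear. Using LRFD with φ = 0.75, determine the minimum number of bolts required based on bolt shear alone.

7 bolts

A_b = π·0.875²/4 = 0.6013 in².
Per-bolt design strength φR_n = 0.75 × 68 × 0.6013 × 1 = 30.67 kips.
n ≥ 205 / 30.67 = 6.685 → use 7 bolts.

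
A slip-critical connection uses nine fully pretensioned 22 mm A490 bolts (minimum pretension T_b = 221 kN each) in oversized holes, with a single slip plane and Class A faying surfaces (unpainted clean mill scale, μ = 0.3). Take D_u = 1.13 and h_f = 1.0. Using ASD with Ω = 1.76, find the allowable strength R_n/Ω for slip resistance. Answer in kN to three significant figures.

383 kN

R_n = μ · D_u · h_f · T_b · n_s · n_b = 0.3 × 1.13 × 1.0 × 221 × 1 × 9 = 674.3 kN.
Allowable strength R_n/Ω = 674.3 / 1.76 = 383 kN.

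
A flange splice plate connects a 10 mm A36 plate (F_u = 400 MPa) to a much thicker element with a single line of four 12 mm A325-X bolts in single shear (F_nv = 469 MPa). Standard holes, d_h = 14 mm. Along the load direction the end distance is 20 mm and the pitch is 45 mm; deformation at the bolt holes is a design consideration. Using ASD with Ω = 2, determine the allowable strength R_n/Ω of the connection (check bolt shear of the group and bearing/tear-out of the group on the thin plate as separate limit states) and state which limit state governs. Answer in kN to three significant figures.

106 kN (bolt shear governs)

Bolt shear: A_b = π·12²/4 = 113.1 mm²; R_n = 469 × 113.1 × 4 × 1 / 1000 = 212.2 kN → 212.2 / 2 = 106 kN.
Bearing (1.2 l_c t F_u ≤ 2.4 d t F_u): upper limit = 2.4·12·10·400 / 1000 = 115.2 kN.
  Edge l_c = 20 − 14/2 = 13 → r_n = 62.4 kN; interior l_c = 45 − 14 = 31 → r_n = 115.2 kN.
  R_n,bearing = 1·62.4 + 3·115.2 = 408 kN → 408 / 2 = 204 kN.
Bolt shear governs: 106 kN.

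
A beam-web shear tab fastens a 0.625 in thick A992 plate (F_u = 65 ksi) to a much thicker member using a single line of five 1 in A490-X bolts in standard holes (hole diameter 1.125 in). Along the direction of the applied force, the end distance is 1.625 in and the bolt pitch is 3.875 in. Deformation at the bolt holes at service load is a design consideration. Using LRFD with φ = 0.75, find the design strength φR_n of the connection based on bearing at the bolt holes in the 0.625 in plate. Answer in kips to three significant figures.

Per bolt r_n = 1.2 l_c t F_u ≤ 2.4 d t F_u; upper limit = 2.4 × 1 × 0.625 × 65 = 97.5 kips.
Edge bolt: l_c = 1.625 − 1.125/2 = 1.062 in → 1.2 × 1.062 × 0.625 × 65 = 51.8 → r_n = 51.8 kips.
Interior bolts: l_c = 3.875 − 1.125 = 2.75 in → 1.2 × 2.75 × 0.625 × 65 = 134.1 → r_n = 97.5 kips.
R_n = 1 × 51.8 + 4 × 97.5 = 441.8 kips.
Design strength φR_n = 0.75 × 441.8 = 331 kips.

331 kips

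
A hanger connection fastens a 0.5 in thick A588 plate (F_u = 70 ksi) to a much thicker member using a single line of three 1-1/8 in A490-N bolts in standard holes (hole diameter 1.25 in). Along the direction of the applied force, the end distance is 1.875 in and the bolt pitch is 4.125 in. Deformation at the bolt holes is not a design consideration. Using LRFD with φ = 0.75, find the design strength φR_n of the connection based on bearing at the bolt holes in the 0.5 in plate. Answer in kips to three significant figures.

Per bolt r_n = 1.5 l_c t F_u ≤ 3.0 d t F_u; upper limit = 3.0 × 1.125 × 0.5 × 70 = 118.1 kips.
Edge bolt: l_c = 1.875 − 1.25/2 = 1.25 in → 1.5 × 1.25 × 0.5 × 70 = 65.62 → r_n = 65.62 kips.
Interior bolts: l_c = 4.125 − 1.25 = 2.875 in → 1.5 × 2.875 × 0.5 × 70 = 150.9 → r_n = 118.1 kips.
R_n = 1 × 65.62 + 2 × 118.1 = 301.9 kips.
Design strength φR_n = 0.75 × 301.9 = 226 kips.

226 kips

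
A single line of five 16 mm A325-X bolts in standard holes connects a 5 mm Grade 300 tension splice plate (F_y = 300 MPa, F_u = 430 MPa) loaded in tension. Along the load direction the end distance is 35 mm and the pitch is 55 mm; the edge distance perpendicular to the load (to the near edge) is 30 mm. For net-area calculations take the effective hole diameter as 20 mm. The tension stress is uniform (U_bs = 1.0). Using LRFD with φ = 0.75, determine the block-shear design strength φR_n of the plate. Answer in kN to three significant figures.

192 kN

Shear plane L_v = 35 + 4·55 = 255 mm; A_gv = 255 × 5 = 1275 mm².
A_nv = (255 − 4.5·20) × 5 = 825 mm².
A_nt = (30 − 0.5·20) × 5 = 100 mm².
0.6 F_u A_nv = 212.8 kN; 0.6 F_y A_gv = 229.5 kN → shear rupture governs the shear term.
R_n = 212.8 + 1.0 × 430 × 100 / 1000 = 255.8 kN.
Design strength φR_n = 0.75 × 255.8 = 192 kN.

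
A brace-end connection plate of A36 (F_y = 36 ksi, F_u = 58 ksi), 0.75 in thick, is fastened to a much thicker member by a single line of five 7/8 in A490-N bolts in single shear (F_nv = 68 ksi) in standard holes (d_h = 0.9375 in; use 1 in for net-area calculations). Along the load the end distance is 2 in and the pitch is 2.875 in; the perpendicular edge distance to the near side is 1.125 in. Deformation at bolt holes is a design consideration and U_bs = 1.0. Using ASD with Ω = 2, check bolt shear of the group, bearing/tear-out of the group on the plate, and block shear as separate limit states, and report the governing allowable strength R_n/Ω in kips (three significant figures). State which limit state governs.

102 kips (bolt shear governs)

Bolt shear: A_b = π·0.875²/4 = 0.6013 in²; R_n = 68 × 0.6013 × 5 × 1 = 204.4 kips → 204.4 / 2 = 102 kips.
Bearing: edge l_c = 1.531, r_n = 79.93 kips; interior l_c = 1.938, r_n = 91.35 kips; R_n = 79.93 + 4·91.35 = 445.3 kips → 223 kips.
Block shear: A_gv = 10.12, A_nv = 6.75, A_nt = 0.4688 in²; R_n = min(0.6F_uA_nv, 0.6F_yA_gv) + U_bs·F_u·A_nt = 245.9 kips → 123 kips.
Bolt shear governs: 102 kips.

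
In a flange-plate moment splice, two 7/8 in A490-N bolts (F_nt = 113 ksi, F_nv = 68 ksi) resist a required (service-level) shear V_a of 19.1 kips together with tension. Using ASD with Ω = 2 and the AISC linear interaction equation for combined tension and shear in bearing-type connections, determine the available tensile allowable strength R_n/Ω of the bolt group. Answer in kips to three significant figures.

A_b = π·0.875²/4 = 0.6013 in²; f_rv = 19.1 / (2 × 0.6013) = 15.88 ksi.
F'_nt = 1.3 F_nt − (Ω F_nt / F_nv) f_rv = 1.3·113 − (2·113/68)·15.88 = 94.12 ksi, capped at F_nt → F'_nt = 94.12 ksi.
R_n = F'_nt · A_b · n = 94.12 × 0.6013 × 2 = 113.2 kips.
Allowable strength R_n/Ω = 113.2 / 2 = 56.6 kips.

56.6 kips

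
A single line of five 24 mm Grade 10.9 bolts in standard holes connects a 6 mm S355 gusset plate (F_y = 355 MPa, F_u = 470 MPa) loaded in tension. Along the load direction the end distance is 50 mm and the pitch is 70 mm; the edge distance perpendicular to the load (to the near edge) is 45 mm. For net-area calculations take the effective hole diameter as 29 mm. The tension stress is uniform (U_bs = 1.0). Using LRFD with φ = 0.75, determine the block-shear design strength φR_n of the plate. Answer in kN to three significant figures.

Shear plane L_v = 50 + 4·70 = 330 mm; A_gv = 330 × 6 = 1980 mm².
A_nv = (330 − 4.5·29) × 6 = 1197 mm².
A_nt = (45 − 0.5·29) × 6 = 183 mm².
0.6 F_u A_nv = 337.6 kN; 0.6 F_y A_gv = 421.7 kN → shear rupture governs the shear term.
R_n = 337.6 + 1.0 × 470 × 183 / 1000 = 423.6 kN.
Design strength φR_n = 0.75 × 423.6 = 318 kN.

318 kN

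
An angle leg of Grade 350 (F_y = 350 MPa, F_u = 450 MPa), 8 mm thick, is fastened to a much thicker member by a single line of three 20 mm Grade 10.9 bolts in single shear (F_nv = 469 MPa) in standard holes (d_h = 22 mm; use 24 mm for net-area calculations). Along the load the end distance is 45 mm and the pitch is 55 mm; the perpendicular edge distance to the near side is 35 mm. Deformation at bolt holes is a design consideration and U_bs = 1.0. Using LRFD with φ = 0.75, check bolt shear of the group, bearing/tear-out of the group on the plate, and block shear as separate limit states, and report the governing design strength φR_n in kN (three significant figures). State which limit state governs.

Bolt shear: A_b = π·20²/4 = 314.2 mm²; R_n = 469 × 314.2 × 3 × 1 / 1000 = 442 kN → 0.75 × 442 = 332 kN.
Bearing: edge l_c = 34, r_n = 146.9 kN; interior l_c = 33, r_n = 142.6 kN; R_n = 146.9 + 2·142.6 = 432 kN → 324 kN.
Block shear: A_gv = 1240, A_nv = 760, A_nt = 184 mm²; R_n = min(0.6F_uA_nv, 0.6F_yA_gv) + U_bs·F_u·A_nt = 288 kN → 216 kN.
Block shear governs: 216 kN.

216 kN (block shear governs)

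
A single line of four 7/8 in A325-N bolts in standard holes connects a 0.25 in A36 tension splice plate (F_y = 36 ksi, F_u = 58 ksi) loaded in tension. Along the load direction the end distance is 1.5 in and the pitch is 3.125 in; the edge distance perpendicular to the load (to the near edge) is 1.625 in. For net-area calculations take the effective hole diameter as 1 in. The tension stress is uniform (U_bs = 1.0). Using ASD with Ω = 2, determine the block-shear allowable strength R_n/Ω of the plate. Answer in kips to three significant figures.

37.5 kips

Shear plane L_v = 1.5 + 3·3.125 = 10.88 in; A_gv = 10.88 × 0.25 = 2.719 in².
A_nv = (10.88 − 3.5·1) × 0.25 = 1.844 in².
A_nt = (1.625 − 0.5·1) × 0.25 = 0.2812 in².
0.6 F_u A_nv = 64.16 kips; 0.6 F_y A_gv = 58.72 kips → shear yielding governs the shear term.
R_n = 58.72 + 1.0 × 58 × 0.2812 = 75.04 kips.
Allowable strength R_n/Ω = 75.04 / 2 = 37.5 kips.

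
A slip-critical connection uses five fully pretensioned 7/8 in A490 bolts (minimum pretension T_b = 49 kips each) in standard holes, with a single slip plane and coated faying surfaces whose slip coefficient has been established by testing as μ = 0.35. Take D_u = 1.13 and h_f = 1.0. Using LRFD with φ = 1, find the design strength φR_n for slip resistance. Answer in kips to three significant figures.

R_n = μ · D_u · h_f · T_b · n_s · n_b = 0.35 × 1.13 × 1.0 × 49 × 1 × 5 = 96.9 kips.
Design strength φR_n = 1 × 96.9 = 96.9 kips.

96.9 kips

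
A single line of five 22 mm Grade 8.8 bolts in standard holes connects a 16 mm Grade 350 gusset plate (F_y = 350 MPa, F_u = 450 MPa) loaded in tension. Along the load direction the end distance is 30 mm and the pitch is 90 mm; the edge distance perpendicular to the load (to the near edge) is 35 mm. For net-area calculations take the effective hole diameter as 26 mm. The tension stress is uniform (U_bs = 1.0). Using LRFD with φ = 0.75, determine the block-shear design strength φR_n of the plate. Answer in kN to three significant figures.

1000 kN

Shear plane L_v = 30 + 4·90 = 390 mm; A_gv = 390 × 16 = 6240 mm².
A_nv = (390 − 4.5·26) × 16 = 4368 mm².
A_nt = (35 − 0.5·26) × 16 = 352 mm².
0.6 F_u A_nv = 1179 kN; 0.6 F_y A_gv = 1310 kN → shear rupture governs the shear term.
R_n = 1179 + 1.0 × 450 × 352 / 1000 = 1338 kN.
Design strength φR_n = 0.75 × 1338 = 1000 kN.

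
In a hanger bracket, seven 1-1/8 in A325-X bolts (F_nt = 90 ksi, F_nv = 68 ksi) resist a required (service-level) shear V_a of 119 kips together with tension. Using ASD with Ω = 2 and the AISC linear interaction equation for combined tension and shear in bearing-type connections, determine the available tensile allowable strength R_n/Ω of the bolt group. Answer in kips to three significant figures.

250 kips

A_b = π·1.125²/4 = 0.994 in²; f_rv = 119 / (7 × 0.994) = 17.1 ksi.
F'_nt = 1.3 F_nt − (Ω F_nt / F_nv) f_rv = 1.3·90 − (2·90/68)·17.1 = 71.73 ksi, capped at F_nt → F'_nt = 71.73 ksi.
R_n = F'_nt · A_b · n = 71.73 × 0.994 × 7 = 499.1 kips.
Allowable strength R_n/Ω = 499.1 / 2 = 250 kips.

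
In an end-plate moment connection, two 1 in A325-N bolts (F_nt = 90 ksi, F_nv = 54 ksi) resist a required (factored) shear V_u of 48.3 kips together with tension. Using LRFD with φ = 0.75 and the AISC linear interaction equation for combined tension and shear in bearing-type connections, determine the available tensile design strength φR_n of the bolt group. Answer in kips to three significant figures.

A_b = π·1²/4 = 0.7854 in²; f_rv = 48.3 / (2 × 0.7854) = 30.75 ksi.
F'_nt = 1.3 F_nt − (F_nt / φF_nv) f_rv = 1.3·90 − (90/(0.75·54))·30.75 = 48.67 ksi, capped at F_nt → F'_nt = 48.67 ksi.
R_n = F'_nt · A_b · n = 48.67 × 0.7854 × 2 = 76.45 kips.
Design strength φR_n = 0.75 × 76.45 = 57.3 kips.

57.3 kips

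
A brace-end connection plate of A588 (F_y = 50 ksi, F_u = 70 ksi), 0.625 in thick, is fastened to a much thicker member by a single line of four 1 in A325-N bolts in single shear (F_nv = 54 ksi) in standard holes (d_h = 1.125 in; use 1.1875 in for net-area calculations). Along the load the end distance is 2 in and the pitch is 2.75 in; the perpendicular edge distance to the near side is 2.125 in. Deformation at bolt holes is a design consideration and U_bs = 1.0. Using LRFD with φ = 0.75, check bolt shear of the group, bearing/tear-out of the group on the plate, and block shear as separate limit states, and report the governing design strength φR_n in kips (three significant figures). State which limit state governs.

Bolt shear: A_b = π·1²/4 = 0.7854 in²; R_n = 54 × 0.7854 × 4 × 1 = 169.6 kips → 0.75 × 169.6 = 127 kips.
Bearing: edge l_c = 1.438, r_n = 75.47 kips; interior l_c = 1.625, r_n = 85.31 kips; R_n = 75.47 + 3·85.31 = 331.4 kips → 249 kips.
Block shear: A_gv = 6.406, A_nv = 3.809, A_nt = 0.957 in²; R_n = min(0.6F_uA_nv, 0.6F_yA_gv) + U_bs·F_u·A_nt = 227 kips → 170 kips.
Bolt shear governs: 127 kips.

127 kips (bolt shear governs)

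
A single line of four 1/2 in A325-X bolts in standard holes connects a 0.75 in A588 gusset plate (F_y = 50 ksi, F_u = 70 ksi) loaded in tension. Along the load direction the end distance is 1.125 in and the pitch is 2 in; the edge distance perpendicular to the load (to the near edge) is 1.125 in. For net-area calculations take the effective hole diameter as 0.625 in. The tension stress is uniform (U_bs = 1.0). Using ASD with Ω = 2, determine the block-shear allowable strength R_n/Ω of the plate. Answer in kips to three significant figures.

Shear plane L_v = 1.125 + 3·2 = 7.125 in; A_gv = 7.125 × 0.75 = 5.344 in².
A_nv = (7.125 − 3.5·0.625) × 0.75 = 3.703 in².
A_nt = (1.125 − 0.5·0.625) × 0.75 = 0.6094 in².
0.6 F_u A_nv = 155.5 kips; 0.6 F_y A_gv = 160.3 kips → shear rupture governs the shear term.
R_n = 155.5 + 1.0 × 70 × 0.6094 = 198.2 kips.
Allowable strength R_n/Ω = 198.2 / 2 = 99.1 kips.

99.1 kips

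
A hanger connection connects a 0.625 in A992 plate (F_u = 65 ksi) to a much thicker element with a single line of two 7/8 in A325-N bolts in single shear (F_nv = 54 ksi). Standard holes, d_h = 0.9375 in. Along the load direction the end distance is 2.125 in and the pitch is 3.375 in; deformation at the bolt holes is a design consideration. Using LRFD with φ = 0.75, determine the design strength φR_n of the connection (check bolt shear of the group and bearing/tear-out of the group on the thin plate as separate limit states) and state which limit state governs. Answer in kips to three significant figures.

48.7 kips (bolt shear governs)

Bolt shear: A_b = π·0.875²/4 = 0.6013 in²; R_n = 54 × 0.6013 × 2 × 1 = 64.94 kips → 0.75 × 64.94 = 48.7 kips.
Bearing (1.2 l_c t F_u ≤ 2.4 d t F_u): upper limit = 2.4·0.875·0.625·65 = 85.31 kips.
  Edge l_c = 2.125 − 0.9375/2 = 1.656 → r_n = 80.74 kips; interior l_c = 3.375 − 0.9375 = 2.438 → r_n = 85.31 kips.
  R_n,bearing = 1·80.74 + 1·85.31 = 166.1 kips → 0.75 × 166.1 = 125 kips.
Bolt shear governs: 48.7 kips.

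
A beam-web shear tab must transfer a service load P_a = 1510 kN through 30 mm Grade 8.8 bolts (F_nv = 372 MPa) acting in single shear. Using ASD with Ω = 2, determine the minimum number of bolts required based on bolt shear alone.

A_b = π·30²/4 = 706.9 mm².
Per-bolt allowable strength R_n/Ω = 372 × 706.9 × 1 / 1000 / 2 = 131.5 kN.
n ≥ 1510 / 131.5 = 11.49 → use 12 bolts.

12 bolts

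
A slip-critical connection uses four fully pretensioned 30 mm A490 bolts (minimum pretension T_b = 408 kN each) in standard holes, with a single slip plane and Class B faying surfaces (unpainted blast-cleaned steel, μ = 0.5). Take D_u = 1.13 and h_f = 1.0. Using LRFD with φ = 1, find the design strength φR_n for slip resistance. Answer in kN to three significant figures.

922 kN

R_n = μ · D_u · h_f · T_b · n_s · n_b = 0.5 × 1.13 × 1.0 × 408 × 1 × 4 = 922.1 kN.
Design strength φR_n = 1 × 922.1 = 922 kN.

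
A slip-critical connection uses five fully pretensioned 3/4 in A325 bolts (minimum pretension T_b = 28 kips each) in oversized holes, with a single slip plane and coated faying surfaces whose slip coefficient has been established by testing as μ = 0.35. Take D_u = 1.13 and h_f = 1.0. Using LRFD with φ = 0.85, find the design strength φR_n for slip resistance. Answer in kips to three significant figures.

R_n = μ · D_u · h_f · T_b · n_s · n_b = 0.35 × 1.13 × 1.0 × 28 × 1 × 5 = 55.37 kips.
Design strength φR_n = 0.85 × 55.37 = 47.1 kips.

47.1 kips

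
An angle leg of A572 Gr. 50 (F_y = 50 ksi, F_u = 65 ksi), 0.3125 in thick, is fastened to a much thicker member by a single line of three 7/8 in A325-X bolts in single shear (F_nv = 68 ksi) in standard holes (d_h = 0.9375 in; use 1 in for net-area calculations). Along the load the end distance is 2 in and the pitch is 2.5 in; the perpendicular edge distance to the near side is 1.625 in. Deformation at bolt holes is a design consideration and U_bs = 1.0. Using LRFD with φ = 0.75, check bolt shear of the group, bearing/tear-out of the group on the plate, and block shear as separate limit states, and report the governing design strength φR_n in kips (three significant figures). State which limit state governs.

Bolt shear: A_b = π·0.875²/4 = 0.6013 in²; R_n = 68 × 0.6013 × 3 × 1 = 122.7 kips → 0.75 × 122.7 = 92 kips.
Bearing: edge l_c = 1.531, r_n = 37.32 kips; interior l_c = 1.562, r_n = 38.09 kips; R_n = 37.32 + 2·38.09 = 113.5 kips → 85.1 kips.
Block shear: A_gv = 2.188, A_nv = 1.406, A_nt = 0.3516 in²; R_n = min(0.6F_uA_nv, 0.6F_yA_gv) + U_bs·F_u·A_nt = 77.7 kips → 58.3 kips.
Block shear governs: 58.3 kips.

58.3 kips (block shear governs)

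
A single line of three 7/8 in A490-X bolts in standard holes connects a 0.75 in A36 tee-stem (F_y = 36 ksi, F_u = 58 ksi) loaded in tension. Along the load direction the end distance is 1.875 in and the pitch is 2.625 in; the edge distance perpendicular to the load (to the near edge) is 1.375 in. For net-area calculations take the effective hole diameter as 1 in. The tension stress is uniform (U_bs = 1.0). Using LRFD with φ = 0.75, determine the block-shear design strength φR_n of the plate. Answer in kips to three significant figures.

Shear plane L_v = 1.875 + 2·2.625 = 7.125 in; A_gv = 7.125 × 0.75 = 5.344 in².
A_nv = (7.125 − 2.5·1) × 0.75 = 3.469 in².
A_nt = (1.375 − 0.5·1) × 0.75 = 0.6562 in².
0.6 F_u A_nv = 120.7 kips; 0.6 F_y A_gv = 115.4 kips → shear yielding governs the shear term.
R_n = 115.4 + 1.0 × 58 × 0.6562 = 153.5 kips.
Design strength φR_n = 0.75 × 153.5 = 115 kips.

115 kips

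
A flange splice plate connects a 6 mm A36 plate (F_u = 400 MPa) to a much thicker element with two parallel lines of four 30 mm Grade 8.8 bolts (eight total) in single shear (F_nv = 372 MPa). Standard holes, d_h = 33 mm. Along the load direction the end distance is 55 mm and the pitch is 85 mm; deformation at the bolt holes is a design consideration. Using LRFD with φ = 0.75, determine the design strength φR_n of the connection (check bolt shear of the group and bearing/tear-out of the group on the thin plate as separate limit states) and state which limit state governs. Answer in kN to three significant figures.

840 kN (bearing governs)

Bolt shear: A_b = π·30²/4 = 706.9 mm²; R_n = 372 × 706.9 × 8 × 1 / 1000 = 2104 kN → 0.75 × 2104 = 1580 kN.
Bearing (1.2 l_c t F_u ≤ 2.4 d t F_u): upper limit = 2.4·30·6·400 / 1000 = 172.8 kN.
  Edge l_c = 55 − 33/2 = 38.5 → r_n = 110.9 kN; interior l_c = 85 − 33 = 52 → r_n = 149.8 kN.
  R_n,bearing = 2·110.9 + 6·149.8 = 1120 kN → 0.75 × 1120 = 840 kN.
Bearing governs: 840 kN.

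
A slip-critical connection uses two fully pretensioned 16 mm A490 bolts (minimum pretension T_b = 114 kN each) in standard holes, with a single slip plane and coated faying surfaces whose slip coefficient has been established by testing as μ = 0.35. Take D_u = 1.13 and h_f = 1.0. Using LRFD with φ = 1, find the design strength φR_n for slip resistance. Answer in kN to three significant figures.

90.2 kN

R_n = μ · D_u · h_f · T_b · n_s · n_b = 0.35 × 1.13 × 1.0 × 114 × 1 × 2 = 90.17 kN.
Design strength φR_n = 1 × 90.17 = 90.2 kN.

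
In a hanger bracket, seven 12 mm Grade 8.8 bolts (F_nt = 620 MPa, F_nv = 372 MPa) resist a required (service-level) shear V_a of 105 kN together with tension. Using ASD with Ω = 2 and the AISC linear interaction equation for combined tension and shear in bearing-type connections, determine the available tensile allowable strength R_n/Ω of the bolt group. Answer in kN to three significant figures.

144 kN

A_b = π·12²/4 = 113.1 mm²; f_rv = 105 × 1000 / (7 × 113.1) = 132.6 MPa.
F'_nt = 1.3 F_nt − (Ω F_nt / F_nv) f_rv = 1.3·620 − (2·620/372)·132.6 = 363.9 MPa, capped at F_nt → F'_nt = 363.9 MPa.
R_n = F'_nt · A_b · n = 363.9 × 113.1 × 7 / 1000 = 288.1 kN.
Allowable strength R_n/Ω = 288.1 / 2 = 144 kN.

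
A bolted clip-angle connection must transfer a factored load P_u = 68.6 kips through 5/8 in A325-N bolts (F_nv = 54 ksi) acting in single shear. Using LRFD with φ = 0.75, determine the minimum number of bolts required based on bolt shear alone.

6 bolts

A_b = π·0.625²/4 = 0.3068 in².
Per-bolt design strength φR_n = 0.75 × 54 × 0.3068 × 1 = 12.43 kips.
n ≥ 68.6 / 12.43 = 5.521 → use 6 bolts.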